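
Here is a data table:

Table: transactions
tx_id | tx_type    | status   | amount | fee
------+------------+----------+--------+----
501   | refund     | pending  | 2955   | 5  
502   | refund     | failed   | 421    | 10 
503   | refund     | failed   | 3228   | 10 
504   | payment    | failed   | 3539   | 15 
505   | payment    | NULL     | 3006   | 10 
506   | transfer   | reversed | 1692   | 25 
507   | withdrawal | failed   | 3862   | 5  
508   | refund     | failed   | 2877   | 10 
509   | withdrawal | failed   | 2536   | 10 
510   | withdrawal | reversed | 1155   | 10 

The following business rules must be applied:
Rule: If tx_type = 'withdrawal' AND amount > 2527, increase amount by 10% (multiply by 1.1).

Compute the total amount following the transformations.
25910.8

Step 1: Find records where tx_type = 'withdrawal' AND amount > 2527
Step 2: 2 records match, summing to 6398
Step 3: After multiplier: 6398 × 1.1 = 7037.8
Step 4: Unaffected records sum: 18873
Step 5: Final sum = 7037.8 + 18873 = 25910.8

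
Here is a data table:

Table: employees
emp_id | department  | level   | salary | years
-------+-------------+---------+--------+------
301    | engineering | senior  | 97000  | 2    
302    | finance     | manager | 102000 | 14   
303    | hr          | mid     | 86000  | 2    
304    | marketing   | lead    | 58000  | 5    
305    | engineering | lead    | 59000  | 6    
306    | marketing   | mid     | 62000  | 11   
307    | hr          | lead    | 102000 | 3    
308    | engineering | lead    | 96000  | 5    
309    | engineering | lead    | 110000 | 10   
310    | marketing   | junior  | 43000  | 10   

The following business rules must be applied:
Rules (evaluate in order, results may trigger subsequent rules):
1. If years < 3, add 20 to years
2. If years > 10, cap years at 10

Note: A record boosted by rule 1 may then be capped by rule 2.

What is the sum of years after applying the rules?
79

Step 1: Apply rule 1 to records with years < 3
  - 2 records get bonus of 20
  - Of these, 2 records then exceed 10 and get capped
Step 2: Apply rule 2 to records with years > 10
  - 2 records (original) are capped
Step 3: Calculate final sum = 79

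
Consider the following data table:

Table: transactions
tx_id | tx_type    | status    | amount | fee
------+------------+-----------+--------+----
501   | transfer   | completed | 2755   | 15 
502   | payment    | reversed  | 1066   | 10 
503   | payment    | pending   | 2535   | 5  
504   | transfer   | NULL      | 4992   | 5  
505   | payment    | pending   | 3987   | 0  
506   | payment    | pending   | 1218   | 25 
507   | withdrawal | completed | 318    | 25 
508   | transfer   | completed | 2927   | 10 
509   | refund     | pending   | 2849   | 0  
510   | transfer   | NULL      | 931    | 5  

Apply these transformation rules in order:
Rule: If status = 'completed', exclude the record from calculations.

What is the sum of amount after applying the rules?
17578

Step 1: Identify records where status = 'completed'
Step 2: The excluded records sum to 6000
Step 3: Original total amount = 23578
Step 4: Remaining total = 23578 - 6000 = 17578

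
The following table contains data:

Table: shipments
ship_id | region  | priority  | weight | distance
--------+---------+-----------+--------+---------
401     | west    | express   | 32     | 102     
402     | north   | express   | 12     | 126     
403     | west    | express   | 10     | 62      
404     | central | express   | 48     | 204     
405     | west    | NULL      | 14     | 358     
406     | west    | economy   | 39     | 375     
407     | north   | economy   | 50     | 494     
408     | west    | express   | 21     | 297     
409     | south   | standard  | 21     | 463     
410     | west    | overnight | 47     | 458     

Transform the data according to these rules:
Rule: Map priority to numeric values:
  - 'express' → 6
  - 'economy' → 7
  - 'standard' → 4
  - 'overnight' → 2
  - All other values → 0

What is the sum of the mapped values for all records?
50

Step 1: Apply mapping to each record
Step 2: Count by status:
  'express': 5 records × 6 = 30
  'economy': 2 records × 7 = 14
  'standard': 1 records × 4 = 4
  'overnight': 1 records × 2 = 2
Step 3: Sum all mapped values = 50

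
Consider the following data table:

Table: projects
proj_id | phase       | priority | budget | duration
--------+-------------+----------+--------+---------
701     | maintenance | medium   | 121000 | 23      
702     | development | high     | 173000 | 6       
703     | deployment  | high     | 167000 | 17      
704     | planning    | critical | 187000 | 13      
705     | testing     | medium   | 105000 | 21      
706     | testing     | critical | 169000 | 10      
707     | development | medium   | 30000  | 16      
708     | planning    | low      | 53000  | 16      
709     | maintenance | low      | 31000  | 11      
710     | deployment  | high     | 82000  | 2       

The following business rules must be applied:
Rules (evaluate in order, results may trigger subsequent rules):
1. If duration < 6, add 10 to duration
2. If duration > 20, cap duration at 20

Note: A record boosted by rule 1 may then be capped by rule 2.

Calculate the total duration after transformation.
141

Step 1: Apply rule 1 to records with duration < 6
  - 1 records get bonus of 10
  - Of these, 0 records then exceed 20 and get capped
Step 2: Apply rule 2 to records with duration > 20
  - 2 records (original) are capped
Step 3: Calculate final sum = 141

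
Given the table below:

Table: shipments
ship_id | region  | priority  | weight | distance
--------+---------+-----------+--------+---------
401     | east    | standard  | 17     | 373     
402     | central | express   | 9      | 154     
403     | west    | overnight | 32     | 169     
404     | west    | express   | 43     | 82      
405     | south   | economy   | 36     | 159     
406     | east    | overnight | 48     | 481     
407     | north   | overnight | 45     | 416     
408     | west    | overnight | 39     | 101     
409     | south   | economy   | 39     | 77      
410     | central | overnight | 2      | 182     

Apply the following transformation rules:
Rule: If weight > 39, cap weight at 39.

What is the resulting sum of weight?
291

Step 1: 3 records have weight > 39
Step 2: These records originally summed to 136
Step 3: After capping: 3 × 39 = 117
Step 4: Unaffected records sum: 174
Step 5: Final sum = 117 + 174 = 291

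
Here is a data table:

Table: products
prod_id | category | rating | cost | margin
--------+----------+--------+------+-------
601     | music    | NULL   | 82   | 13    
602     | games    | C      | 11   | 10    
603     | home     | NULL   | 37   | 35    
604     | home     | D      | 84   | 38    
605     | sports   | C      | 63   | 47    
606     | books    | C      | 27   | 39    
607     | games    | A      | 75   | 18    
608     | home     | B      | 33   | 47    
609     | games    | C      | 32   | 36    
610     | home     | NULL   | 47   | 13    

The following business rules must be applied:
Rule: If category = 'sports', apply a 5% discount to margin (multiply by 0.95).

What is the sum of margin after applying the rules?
293.65

Step 1: Records with category = 'sports' have total margin = 47
Step 2: Apply multiplier: 47 × 0.95 = 44.65
Step 3: Other records total: 249
Step 4: Final sum = 44.65 + 249 = 293.65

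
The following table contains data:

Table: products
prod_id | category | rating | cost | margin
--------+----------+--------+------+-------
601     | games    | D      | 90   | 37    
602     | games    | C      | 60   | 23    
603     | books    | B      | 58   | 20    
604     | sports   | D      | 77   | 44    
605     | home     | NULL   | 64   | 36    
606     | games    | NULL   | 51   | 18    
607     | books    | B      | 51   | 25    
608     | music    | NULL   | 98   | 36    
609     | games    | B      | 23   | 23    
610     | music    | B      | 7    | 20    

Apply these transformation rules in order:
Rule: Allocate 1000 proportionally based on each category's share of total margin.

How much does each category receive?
books: 159.57, games: 358.16, home: 127.66, music: 198.58, sports: 156.03

Step 1: Calculate total margin = 282
Step 2: Calculate each category's proportion:
  books: 45/282 = 15.96% → 159.57
  games: 101/282 = 35.82% → 358.16
  home: 36/282 = 12.77% → 127.66
  music: 56/282 = 19.86% → 198.58
  sports: 44/282 = 15.60% → 156.03
Step 3: Verify: sum of allocations ≈ 1000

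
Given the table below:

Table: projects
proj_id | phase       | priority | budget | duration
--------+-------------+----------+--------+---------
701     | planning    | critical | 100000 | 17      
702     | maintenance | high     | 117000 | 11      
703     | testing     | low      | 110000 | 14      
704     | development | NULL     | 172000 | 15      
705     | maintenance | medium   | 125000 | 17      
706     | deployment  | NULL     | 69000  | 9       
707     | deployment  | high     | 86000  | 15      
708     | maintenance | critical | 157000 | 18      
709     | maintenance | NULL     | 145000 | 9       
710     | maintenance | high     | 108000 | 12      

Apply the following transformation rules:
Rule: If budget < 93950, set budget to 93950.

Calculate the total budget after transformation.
1221900

Step 1: 2 records have budget < 93950
Step 2: These records originally summed to 155000
Step 3: After setting to minimum: 2 × 93950 = 187900
Step 4: Unaffected records sum: 1034000
Step 5: Final sum = 187900 + 1034000 = 1221900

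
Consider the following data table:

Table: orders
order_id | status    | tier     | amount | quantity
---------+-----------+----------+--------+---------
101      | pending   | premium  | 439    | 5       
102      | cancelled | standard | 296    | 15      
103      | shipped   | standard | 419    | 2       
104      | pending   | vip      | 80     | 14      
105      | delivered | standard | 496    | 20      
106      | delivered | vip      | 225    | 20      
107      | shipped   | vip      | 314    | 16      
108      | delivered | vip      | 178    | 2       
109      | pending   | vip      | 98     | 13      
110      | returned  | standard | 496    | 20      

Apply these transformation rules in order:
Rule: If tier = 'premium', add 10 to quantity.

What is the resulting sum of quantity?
137

Step 1: Count records where tier = 'premium': 1
Step 2: Total bonus added: 1 × 10 = 10
Step 3: Original sum of quantity: 127
Step 4: Final sum = 127 + 10 = 137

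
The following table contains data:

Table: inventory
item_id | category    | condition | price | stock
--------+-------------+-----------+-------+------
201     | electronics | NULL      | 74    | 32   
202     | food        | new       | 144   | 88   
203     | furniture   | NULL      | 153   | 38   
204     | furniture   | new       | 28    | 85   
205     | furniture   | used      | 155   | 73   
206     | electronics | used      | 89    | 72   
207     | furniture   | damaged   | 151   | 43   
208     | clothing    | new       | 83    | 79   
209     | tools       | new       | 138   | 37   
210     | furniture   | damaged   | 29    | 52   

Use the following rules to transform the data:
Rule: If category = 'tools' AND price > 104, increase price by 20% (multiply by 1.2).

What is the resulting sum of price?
1071.6

Step 1: Find records where category = 'tools' AND price > 104
Step 2: 1 records match, summing to 138
Step 3: After multiplier: 138 × 1.2 = 165.6
Step 4: Unaffected records sum: 906
Step 5: Final sum = 165.6 + 906 = 1071.6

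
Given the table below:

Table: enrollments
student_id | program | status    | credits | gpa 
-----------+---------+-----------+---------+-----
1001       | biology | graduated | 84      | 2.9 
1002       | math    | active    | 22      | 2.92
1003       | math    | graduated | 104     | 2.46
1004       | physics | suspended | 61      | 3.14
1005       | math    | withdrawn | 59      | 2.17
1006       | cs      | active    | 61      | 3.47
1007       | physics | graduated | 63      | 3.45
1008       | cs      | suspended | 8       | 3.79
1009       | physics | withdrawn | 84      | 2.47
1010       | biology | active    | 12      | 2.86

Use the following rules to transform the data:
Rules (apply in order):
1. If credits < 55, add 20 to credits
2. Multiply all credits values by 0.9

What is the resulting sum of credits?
556.2

Step 1: Apply Rule 1 - Add 20 to records with credits < 55
  - 3 records affected: 42 + (3 × 20) = 102
  - Unaffected records: 516
  - Sum after Rule 1: 618
Step 2: Apply Rule 2 - Multiply all by 0.9
  - 618 × 0.9 = 556.2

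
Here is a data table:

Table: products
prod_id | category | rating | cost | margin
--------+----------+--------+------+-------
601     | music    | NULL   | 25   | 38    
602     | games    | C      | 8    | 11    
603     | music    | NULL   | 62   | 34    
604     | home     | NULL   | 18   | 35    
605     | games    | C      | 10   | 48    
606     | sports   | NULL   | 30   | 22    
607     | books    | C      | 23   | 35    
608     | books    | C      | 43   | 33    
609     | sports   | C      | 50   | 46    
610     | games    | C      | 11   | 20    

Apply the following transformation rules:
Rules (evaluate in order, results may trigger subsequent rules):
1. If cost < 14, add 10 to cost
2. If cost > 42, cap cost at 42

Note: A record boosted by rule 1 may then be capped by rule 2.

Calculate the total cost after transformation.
281

Step 1: Apply rule 1 to records with cost < 14
  - 3 records get bonus of 10
  - Of these, 0 records then exceed 42 and get capped
Step 2: Apply rule 2 to records with cost > 42
  - 3 records (original) are capped
Step 3: Calculate final sum = 281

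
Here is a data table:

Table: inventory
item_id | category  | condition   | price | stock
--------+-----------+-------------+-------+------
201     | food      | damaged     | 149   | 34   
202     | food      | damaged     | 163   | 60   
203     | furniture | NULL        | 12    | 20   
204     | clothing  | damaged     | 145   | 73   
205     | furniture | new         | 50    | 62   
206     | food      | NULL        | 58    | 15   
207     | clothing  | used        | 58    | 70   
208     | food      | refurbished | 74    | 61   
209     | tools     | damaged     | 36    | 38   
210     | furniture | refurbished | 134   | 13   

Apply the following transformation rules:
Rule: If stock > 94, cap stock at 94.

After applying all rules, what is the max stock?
73

Step 1: Original maximum stock = 73
Step 2: Check cap of 94 against maximum
Step 3: No records exceed the cap (max 73 <= cap 94), so no capping applies
Step 4: Maximum after transformation = 73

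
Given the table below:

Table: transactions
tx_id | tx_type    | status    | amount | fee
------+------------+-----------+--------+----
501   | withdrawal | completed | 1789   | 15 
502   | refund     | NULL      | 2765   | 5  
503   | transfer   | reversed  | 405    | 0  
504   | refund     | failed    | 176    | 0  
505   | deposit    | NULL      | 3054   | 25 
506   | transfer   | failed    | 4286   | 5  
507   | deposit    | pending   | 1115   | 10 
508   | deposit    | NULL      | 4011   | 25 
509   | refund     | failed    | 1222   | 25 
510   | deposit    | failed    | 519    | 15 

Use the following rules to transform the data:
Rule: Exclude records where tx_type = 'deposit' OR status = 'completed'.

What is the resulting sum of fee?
35

Step 1: Find records where tx_type = 'deposit' OR status = 'completed'
Step 2: 5 records match, summing to 90
Step 3: Original sum: 125
Step 4: Remaining sum = 125 - 90 = 35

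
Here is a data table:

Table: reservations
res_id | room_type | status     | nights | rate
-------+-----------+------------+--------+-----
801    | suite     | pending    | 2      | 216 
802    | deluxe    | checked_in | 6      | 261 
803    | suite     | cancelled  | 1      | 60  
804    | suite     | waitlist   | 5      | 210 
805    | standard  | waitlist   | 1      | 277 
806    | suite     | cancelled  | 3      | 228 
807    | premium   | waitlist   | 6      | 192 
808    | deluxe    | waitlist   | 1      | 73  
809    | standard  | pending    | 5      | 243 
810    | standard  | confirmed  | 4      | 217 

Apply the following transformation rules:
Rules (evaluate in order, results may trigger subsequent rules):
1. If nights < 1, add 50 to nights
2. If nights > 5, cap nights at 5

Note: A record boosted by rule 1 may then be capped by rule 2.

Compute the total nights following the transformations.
32

Step 1: Apply rule 1 to records with nights < 1
  - 0 records get bonus of 50
  - Of these, 0 records then exceed 5 and get capped
Step 2: Apply rule 2 to records with nights > 5
  - 2 records (original) are capped
Step 3: Calculate final sum = 32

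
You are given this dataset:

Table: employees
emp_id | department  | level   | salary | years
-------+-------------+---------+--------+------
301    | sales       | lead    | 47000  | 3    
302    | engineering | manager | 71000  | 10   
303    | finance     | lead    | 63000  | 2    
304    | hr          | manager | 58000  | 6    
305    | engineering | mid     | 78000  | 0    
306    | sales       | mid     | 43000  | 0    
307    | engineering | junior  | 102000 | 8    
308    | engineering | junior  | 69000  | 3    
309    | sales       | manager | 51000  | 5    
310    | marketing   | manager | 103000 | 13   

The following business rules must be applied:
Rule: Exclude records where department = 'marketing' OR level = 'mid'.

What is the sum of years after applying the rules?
37

Step 1: Find records where department = 'marketing' OR level = 'mid'
Step 2: 3 records match, summing to 13
Step 3: Original sum: 50
Step 4: Remaining sum = 50 - 13 = 37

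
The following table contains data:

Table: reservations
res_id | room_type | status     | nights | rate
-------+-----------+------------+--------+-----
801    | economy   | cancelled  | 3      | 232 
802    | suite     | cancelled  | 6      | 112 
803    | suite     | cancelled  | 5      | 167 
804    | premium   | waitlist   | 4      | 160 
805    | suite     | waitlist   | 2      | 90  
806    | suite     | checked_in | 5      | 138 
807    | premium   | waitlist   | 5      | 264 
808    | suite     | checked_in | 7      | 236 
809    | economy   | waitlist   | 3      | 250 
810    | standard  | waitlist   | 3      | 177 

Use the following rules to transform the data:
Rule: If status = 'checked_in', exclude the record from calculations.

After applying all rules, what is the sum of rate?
1452

Step 1: Identify records where status = 'checked_in'
Step 2: The excluded records sum to 374
Step 3: Original total rate = 1826
Step 4: Remaining total = 1826 - 374 = 1452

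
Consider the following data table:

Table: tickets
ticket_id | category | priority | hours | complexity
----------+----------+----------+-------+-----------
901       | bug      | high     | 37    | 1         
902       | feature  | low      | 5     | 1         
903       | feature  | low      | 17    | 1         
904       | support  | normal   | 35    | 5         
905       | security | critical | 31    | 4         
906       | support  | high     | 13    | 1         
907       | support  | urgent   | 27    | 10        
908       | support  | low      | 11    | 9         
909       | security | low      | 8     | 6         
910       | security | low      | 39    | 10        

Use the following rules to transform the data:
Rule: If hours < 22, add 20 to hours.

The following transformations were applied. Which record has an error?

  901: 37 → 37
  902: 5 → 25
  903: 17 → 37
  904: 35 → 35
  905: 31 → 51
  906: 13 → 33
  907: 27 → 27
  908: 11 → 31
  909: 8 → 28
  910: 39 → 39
Record 905 has an error. The correct transformed value should be 31, not 51.

Step 1: Check each record against the rule
Step 2: Record 905 has hours = 31
Step 3: Since 31 >= 22, the bonus should not have been applied
Step 4: Correct value = 31, but claimed value = 51
Conclusion: Record 905 has the error.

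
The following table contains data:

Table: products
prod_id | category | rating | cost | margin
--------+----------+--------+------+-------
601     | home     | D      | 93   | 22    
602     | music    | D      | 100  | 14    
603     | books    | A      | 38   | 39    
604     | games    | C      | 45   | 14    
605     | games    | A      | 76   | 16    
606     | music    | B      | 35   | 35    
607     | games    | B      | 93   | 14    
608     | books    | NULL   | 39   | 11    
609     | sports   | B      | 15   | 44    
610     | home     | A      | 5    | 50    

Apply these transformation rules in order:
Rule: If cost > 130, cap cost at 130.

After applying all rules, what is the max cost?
100

Step 1: Original maximum cost = 100
Step 2: Check cap of 130 against maximum
Step 3: No records exceed the cap (max 100 <= cap 130), so no capping applies
Step 4: Maximum after transformation = 100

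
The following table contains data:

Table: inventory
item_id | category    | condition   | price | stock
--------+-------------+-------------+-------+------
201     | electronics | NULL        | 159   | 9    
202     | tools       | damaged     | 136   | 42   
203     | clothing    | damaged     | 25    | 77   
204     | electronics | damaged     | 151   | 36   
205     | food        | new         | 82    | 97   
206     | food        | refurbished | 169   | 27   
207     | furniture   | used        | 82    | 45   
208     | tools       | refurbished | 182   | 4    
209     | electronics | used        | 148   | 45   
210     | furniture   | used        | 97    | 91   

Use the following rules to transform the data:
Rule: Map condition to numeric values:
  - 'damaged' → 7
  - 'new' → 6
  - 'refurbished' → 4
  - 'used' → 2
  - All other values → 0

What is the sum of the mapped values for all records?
41

Step 1: Apply mapping to each record
Step 2: Count by status:
  'damaged': 3 records × 7 = 21
  'new': 1 records × 6 = 6
  'refurbished': 2 records × 4 = 8
  'used': 3 records × 2 = 6
Step 3: Sum all mapped values = 41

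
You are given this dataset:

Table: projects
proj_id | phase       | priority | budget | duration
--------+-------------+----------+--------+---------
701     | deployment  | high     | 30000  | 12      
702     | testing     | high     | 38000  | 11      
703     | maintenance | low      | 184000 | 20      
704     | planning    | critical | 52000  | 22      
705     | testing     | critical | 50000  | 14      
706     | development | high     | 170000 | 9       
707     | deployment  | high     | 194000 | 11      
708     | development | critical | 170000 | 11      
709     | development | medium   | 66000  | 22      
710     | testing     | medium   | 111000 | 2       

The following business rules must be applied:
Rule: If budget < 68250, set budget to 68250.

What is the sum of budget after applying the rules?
1170250

Step 1: 5 records have budget < 68250
Step 2: These records originally summed to 236000
Step 3: After setting to minimum: 5 × 68250 = 341250
Step 4: Unaffected records sum: 829000
Step 5: Final sum = 341250 + 829000 = 1170250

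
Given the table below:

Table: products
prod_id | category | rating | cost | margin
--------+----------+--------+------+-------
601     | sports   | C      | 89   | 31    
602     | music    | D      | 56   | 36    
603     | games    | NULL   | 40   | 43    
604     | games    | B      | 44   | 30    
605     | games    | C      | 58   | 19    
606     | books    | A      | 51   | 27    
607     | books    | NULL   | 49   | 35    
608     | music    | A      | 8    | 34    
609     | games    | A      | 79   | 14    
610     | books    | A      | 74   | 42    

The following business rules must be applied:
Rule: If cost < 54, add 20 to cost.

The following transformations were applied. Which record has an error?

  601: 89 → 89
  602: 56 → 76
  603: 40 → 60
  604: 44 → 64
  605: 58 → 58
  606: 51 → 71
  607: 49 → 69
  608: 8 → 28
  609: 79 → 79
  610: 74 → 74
Record 602 has an error. The correct transformed value should be 56, not 76.

Step 1: Check each record against the rule
Step 2: Record 602 has cost = 56
Step 3: Since 56 >= 54, the bonus should not have been applied
Step 4: Correct value = 56, but claimed value = 76
Conclusion: Record 602 has the error.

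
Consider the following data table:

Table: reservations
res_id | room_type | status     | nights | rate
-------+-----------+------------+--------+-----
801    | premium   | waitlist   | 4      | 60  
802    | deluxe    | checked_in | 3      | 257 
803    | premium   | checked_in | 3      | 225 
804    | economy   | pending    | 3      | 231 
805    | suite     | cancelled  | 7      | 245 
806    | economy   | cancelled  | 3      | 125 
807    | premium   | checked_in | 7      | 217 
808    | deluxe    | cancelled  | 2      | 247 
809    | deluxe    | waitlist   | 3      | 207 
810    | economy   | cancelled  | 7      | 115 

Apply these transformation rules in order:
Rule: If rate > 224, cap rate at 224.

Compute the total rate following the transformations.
1844

Step 1: 5 records have rate > 224
Step 2: These records originally summed to 1205
Step 3: After capping: 5 × 224 = 1120
Step 4: Unaffected records sum: 724
Step 5: Final sum = 1120 + 724 = 1844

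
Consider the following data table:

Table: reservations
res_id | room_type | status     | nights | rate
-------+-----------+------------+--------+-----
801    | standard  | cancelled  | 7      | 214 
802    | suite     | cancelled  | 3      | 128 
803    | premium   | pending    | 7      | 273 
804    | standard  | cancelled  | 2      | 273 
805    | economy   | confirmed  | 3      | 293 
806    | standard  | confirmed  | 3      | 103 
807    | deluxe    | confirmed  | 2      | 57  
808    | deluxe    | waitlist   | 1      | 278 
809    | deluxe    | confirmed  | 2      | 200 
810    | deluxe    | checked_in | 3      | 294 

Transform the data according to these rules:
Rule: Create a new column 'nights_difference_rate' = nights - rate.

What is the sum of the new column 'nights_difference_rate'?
-2080

Step 1: For each record, compute nights - rate
Example calculations:
  7 - 214 = -207
  3 - 128 = -125
  7 - 273 = -266
  ...
Step 2: Sum all derived values
Step 3: Total = -2080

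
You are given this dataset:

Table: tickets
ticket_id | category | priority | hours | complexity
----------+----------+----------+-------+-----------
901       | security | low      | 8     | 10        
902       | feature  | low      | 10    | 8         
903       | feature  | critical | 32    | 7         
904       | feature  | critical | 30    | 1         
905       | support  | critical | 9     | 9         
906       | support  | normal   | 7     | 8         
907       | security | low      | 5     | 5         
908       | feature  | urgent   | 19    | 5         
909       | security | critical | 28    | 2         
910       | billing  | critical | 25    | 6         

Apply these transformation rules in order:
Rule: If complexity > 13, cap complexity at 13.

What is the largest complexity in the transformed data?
10

Step 1: Original maximum complexity = 10
Step 2: Check cap of 13 against maximum
Step 3: No records exceed the cap (max 10 <= cap 13), so no capping applies
Step 4: Maximum after transformation = 10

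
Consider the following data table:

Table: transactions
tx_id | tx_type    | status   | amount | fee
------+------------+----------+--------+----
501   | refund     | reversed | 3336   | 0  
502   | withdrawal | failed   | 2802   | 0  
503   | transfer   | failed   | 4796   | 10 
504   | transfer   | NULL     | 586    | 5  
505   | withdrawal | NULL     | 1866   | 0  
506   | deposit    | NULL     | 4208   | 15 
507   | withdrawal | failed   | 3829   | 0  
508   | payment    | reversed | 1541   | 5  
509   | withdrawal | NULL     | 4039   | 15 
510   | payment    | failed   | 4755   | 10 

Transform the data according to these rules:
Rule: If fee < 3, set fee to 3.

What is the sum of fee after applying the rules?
72

Step 1: 4 records have fee < 3
Step 2: These records originally summed to 0
Step 3: After setting to minimum: 4 × 3 = 12
Step 4: Unaffected records sum: 60
Step 5: Final sum = 12 + 60 = 72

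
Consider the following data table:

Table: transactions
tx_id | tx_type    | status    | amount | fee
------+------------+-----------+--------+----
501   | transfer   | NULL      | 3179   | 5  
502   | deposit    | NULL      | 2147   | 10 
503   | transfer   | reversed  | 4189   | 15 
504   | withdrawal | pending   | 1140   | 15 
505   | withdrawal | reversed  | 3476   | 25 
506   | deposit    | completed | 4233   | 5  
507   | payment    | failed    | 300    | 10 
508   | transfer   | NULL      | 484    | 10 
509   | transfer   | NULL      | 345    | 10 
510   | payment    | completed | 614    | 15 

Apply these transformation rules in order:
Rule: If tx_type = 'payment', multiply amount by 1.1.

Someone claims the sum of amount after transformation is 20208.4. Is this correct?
No, the correct result is 20198.4.

Step 1: Calculate the correct sum after transformation
Step 2: Apply multiplier 1.1 to records where tx_type = 'payment'
Step 3: Correct result = 20198.4
Step 4: Claimed result = 20208.4
Step 5: 20198.4 ≠ 20208.4
Conclusion: The claimed result is incorrect. The correct answer is 20198.4.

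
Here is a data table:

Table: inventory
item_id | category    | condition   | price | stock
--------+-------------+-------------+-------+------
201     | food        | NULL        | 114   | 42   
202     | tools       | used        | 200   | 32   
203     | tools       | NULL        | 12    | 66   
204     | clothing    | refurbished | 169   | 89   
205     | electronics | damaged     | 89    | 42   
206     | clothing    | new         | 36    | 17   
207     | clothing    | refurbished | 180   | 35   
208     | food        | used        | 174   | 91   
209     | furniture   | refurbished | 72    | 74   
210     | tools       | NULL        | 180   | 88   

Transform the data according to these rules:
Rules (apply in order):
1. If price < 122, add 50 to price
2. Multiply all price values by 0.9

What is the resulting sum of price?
1328.4

Step 1: Apply Rule 1 - Add 50 to records with price < 122
  - 5 records affected: 323 + (5 × 50) = 573
  - Unaffected records: 903
  - Sum after Rule 1: 1476
Step 2: Apply Rule 2 - Multiply all by 0.9
  - 1476 × 0.9 = 1328.4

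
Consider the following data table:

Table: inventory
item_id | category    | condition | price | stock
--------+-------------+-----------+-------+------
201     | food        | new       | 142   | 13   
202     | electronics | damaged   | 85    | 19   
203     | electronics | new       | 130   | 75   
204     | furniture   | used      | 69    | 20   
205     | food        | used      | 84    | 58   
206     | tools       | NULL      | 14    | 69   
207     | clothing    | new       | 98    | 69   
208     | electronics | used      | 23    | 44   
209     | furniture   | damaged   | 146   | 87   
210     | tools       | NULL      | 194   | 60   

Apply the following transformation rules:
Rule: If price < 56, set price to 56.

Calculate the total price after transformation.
1060

Step 1: 2 records have price < 56
Step 2: These records originally summed to 37
Step 3: After setting to minimum: 2 × 56 = 112
Step 4: Unaffected records sum: 948
Step 5: Final sum = 112 + 948 = 1060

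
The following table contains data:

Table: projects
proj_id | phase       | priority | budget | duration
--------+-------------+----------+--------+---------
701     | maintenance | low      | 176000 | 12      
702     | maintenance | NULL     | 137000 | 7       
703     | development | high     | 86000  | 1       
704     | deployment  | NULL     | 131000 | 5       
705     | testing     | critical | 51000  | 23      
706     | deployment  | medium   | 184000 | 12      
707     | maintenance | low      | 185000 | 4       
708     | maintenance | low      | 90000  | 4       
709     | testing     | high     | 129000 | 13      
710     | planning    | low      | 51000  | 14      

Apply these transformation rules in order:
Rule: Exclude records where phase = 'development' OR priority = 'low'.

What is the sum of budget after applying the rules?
632000

Step 1: Find records where phase = 'development' OR priority = 'low'
Step 2: 5 records match, summing to 588000
Step 3: Original sum: 1220000
Step 4: Remaining sum = 1220000 - 588000 = 632000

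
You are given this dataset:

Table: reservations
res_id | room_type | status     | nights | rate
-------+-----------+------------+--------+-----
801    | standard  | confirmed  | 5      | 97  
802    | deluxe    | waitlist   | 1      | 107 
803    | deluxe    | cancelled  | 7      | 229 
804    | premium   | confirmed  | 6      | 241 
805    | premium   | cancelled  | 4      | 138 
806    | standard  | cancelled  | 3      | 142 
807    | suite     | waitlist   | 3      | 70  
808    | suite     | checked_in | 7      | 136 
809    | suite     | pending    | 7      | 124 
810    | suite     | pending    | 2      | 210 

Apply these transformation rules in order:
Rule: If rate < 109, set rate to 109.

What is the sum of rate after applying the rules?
1547

Step 1: 3 records have rate < 109
Step 2: These records originally summed to 274
Step 3: After setting to minimum: 3 × 109 = 327
Step 4: Unaffected records sum: 1220
Step 5: Final sum = 327 + 1220 = 1547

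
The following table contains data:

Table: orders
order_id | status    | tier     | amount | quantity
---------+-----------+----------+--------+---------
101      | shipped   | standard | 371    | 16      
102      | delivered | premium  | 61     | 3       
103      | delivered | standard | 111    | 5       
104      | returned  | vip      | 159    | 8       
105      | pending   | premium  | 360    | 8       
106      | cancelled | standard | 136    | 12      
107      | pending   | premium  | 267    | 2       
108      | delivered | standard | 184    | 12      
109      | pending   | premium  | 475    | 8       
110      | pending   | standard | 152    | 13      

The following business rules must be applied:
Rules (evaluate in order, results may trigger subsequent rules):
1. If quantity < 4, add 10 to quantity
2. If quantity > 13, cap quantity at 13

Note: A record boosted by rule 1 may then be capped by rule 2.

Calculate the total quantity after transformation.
104

Step 1: Apply rule 1 to records with quantity < 4
  - 2 records get bonus of 10
  - Of these, 0 records then exceed 13 and get capped
Step 2: Apply rule 2 to records with quantity > 13
  - 1 records (original) are capped
Step 3: Calculate final sum = 104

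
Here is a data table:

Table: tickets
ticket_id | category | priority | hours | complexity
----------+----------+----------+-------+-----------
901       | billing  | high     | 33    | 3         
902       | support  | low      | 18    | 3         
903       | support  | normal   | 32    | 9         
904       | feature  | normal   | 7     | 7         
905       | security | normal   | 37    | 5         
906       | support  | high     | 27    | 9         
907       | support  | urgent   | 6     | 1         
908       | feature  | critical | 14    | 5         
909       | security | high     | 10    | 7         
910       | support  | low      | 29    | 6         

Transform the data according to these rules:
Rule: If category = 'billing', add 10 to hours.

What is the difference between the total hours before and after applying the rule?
10

Step 1: Original sum of hours = 213
Step 2: 1 records have category = 'billing'
Step 3: Each affected record changes by 10
Step 4: Total change = 1 × 10 = 10
Step 5: New sum = 213 + 10 = 223
Step 6: Difference = |223 - 213| = 10
        (Sum increased by 10)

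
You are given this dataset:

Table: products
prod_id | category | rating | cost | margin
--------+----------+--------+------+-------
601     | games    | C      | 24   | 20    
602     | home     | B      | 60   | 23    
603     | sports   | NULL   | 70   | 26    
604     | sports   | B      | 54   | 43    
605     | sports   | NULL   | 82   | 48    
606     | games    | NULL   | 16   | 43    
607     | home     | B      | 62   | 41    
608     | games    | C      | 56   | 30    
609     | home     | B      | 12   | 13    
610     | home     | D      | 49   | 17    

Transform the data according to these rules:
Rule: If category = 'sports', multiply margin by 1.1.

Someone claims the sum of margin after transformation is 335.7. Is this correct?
No, the correct result is 315.7.

Step 1: Calculate the correct sum after transformation
Step 2: Apply multiplier 1.1 to records where category = 'sports'
Step 3: Correct result = 315.7
Step 4: Claimed result = 335.7
Step 5: 315.7 ≠ 335.7
Conclusion: The claimed result is incorrect. The correct answer is 315.7.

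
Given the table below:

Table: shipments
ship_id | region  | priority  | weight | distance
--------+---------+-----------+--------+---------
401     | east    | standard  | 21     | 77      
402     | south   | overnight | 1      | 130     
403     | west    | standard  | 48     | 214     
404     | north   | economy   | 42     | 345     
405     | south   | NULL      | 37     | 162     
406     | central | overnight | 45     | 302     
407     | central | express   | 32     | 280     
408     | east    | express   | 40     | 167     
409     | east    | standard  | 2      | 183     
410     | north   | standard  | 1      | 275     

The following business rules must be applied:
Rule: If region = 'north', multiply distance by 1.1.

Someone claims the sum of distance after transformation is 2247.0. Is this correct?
No, the correct result is 2197.0.

Step 1: Calculate the correct sum after transformation
Step 2: Apply multiplier 1.1 to records where region = 'north'
Step 3: Correct result = 2197.0
Step 4: Claimed result = 2247.0
Step 5: 2197.0 ≠ 2247.0
Conclusion: The claimed result is incorrect. The correct answer is 2197.0.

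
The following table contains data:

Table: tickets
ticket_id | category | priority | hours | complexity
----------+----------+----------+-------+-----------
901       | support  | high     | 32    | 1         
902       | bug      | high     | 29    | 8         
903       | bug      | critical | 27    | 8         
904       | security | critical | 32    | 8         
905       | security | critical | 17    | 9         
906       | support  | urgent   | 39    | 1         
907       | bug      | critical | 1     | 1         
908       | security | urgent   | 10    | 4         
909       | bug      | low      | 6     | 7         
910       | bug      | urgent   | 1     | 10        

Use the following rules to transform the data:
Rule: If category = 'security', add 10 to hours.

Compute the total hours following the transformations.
224

Step 1: Count records where category = 'security': 3
Step 2: Total bonus added: 3 × 10 = 30
Step 3: Original sum of hours: 194
Step 4: Final sum = 194 + 30 = 224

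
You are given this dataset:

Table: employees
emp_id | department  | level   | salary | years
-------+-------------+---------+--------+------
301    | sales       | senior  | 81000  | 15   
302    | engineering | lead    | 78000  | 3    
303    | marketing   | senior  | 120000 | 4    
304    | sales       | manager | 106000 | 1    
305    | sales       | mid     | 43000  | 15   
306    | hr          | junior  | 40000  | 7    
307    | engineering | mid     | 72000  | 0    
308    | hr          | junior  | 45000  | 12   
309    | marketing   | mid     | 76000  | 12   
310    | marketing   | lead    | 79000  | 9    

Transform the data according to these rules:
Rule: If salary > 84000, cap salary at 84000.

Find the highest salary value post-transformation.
84000

Step 1: Original maximum salary = 120000
Step 2: Apply cap at 84000
Step 3: 2 records had salary > 84000 and were capped
Step 4: Maximum after transformation = 84000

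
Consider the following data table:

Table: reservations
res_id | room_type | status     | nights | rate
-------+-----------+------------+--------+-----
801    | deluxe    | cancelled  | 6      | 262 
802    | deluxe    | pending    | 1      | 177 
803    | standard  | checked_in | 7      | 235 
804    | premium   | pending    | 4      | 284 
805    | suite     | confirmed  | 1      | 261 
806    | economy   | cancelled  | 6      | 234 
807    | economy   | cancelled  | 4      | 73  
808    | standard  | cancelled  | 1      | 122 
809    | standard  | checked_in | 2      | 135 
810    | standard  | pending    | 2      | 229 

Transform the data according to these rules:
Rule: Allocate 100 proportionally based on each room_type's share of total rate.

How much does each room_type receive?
deluxe: 21.82, economy: 15.26, premium: 14.12, standard: 35.83, suite: 12.97

Step 1: Calculate total rate = 2012
Step 2: Calculate each room_type's proportion:
  deluxe: 439/2012 = 21.82% → 21.82
  economy: 307/2012 = 15.26% → 15.26
  premium: 284/2012 = 14.12% → 14.12
  standard: 721/2012 = 35.83% → 35.83
  suite: 261/2012 = 12.97% → 12.97
Step 3: Verify: sum of allocations ≈ 100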